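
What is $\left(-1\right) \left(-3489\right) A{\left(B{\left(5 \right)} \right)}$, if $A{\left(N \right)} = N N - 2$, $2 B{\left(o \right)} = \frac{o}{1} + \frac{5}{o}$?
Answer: $24423$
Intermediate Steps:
$B{\left(o \right)} = \frac{o}{2} + \frac{5}{2 o}$ ($B{\left(o \right)} = \frac{\frac{o}{1} + \frac{5}{o}}{2} = \frac{o 1 + \frac{5}{o}}{2} = \frac{o + \frac{5}{o}}{2} = \frac{o}{2} + \frac{5}{2 o}$)
$A{\left(N \right)} = -2 + N^{2}$ ($A{\left(N \right)} = N^{2} - 2 = -2 + N^{2}$)
$\left(-1\right) \left(-3489\right) A{\left(B{\left(5 \right)} \right)} = \left(-1\right) \left(-3489\right) \left(-2 + \left(\frac{5 + 5^{2}}{2 \cdot 5}\right)^{2}\right) = 3489 \left(-2 + \left(\frac{1}{2} \cdot \frac{1}{5} \left(5 + 25\right)\right)^{2}\right) = 3489 \left(-2 + \left(\frac{1}{2} \cdot \frac{1}{5} \cdot 30\right)^{2}\right) = 3489 \left(-2 + 3^{2}\right) = 3489 \left(-2 + 9\right) = 3489 \cdot 7 = 24423$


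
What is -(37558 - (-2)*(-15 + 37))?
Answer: -37602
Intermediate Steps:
-(37558 - (-2)*(-15 + 37)) = -(37558 - (-2)*22) = -(37558 - 1*(-44)) = -(37558 + 44) = -1*37602 = -37602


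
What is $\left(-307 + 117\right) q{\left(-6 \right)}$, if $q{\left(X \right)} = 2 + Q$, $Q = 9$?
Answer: $-2090$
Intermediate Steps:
$q{\left(X \right)} = 11$ ($q{\left(X \right)} = 2 + 9 = 11$)
$\left(-307 + 117\right) q{\left(-6 \right)} = \left(-307 + 117\right) 11 = \left(-190\right) 11 = -2090$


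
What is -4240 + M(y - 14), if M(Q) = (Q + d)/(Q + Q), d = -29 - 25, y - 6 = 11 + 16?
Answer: -161155/38 ≈ -4240.9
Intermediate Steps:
y = 33 (y = 6 + (11 + 16) = 6 + 27 = 33)
d = -54
M(Q) = (-54 + Q)/(2*Q) (M(Q) = (Q - 54)/(Q + Q) = (-54 + Q)/((2*Q)) = (-54 + Q)*(1/(2*Q)) = (-54 + Q)/(2*Q))
-4240 + M(y - 14) = -4240 + (-54 + (33 - 14))/(2*(33 - 14)) = -4240 + (½)*(-54 + 19)/19 = -4240 + (½)*(1/19)*(-35) = -4240 - 35/38 = -161155/38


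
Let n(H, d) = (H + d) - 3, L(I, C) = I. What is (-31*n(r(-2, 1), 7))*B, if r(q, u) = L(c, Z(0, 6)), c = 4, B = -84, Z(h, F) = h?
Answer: 20832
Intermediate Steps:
r(q, u) = 4
n(H, d) = -3 + H + d
(-31*n(r(-2, 1), 7))*B = -31*(-3 + 4 + 7)*(-84) = -31*8*(-84) = -248*(-84) = 20832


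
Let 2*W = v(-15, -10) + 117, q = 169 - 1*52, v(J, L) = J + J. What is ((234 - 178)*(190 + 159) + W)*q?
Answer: 4583475/2 ≈ 2.2917e+6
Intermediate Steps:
v(J, L) = 2*J
q = 117 (q = 169 - 52 = 117)
W = 87/2 (W = (2*(-15) + 117)/2 = (-30 + 117)/2 = (½)*87 = 87/2 ≈ 43.500)
((234 - 178)*(190 + 159) + W)*q = ((234 - 178)*(190 + 159) + 87/2)*117 = (56*349 + 87/2)*117 = (19544 + 87/2)*117 = (39175/2)*117 = 4583475/2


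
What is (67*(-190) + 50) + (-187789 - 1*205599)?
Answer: -406068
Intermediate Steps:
(67*(-190) + 50) + (-187789 - 1*205599) = (-12730 + 50) + (-187789 - 205599) = -12680 - 393388 = -406068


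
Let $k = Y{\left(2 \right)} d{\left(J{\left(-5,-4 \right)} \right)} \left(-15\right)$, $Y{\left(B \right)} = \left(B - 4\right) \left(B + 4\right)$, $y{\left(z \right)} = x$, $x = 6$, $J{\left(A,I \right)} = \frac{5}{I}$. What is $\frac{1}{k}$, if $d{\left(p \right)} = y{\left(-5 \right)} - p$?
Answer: $\frac{1}{1305} \approx 0.00076628$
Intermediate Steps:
$y{\left(z \right)} = 6$
$d{\left(p \right)} = 6 - p$
$Y{\left(B \right)} = \left(-4 + B\right) \left(4 + B\right)$
$k = 1305$ ($k = \left(-16 + 2^{2}\right) \left(6 - \frac{5}{-4}\right) \left(-15\right) = \left(-16 + 4\right) \left(6 - 5 \left(- \frac{1}{4}\right)\right) \left(-15\right) = - 12 \left(6 - - \frac{5}{4}\right) \left(-15\right) = - 12 \left(6 + \frac{5}{4}\right) \left(-15\right) = \left(-12\right) \frac{29}{4} \left(-15\right) = \left(-87\right) \left(-15\right) = 1305$)
$\frac{1}{k} = \frac{1}{1305}$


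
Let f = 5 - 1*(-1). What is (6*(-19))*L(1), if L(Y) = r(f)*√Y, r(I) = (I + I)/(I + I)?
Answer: -114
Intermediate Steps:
f = 6 (f = 5 + 1 = 6)
r(I) = 1 (r(I) = (2*I)/((2*I)) = (2*I)*(1/(2*I)) = 1)
L(Y) = √Y (L(Y) = 1*√Y = √Y)
(6*(-19))*L(1) = (6*(-19))*√1 = -114*1 = -114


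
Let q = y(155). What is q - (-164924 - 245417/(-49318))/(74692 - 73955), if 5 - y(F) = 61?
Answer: 6098023919/36347366 ≈ 167.77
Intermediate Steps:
y(F) = -56 (y(F) = 5 - 1*61 = 5 - 61 = -56)
q = -56
q - (-164924 - 245417/(-49318))/(74692 - 73955) = -56 - (-164924 - 245417/(-49318))/(74692 - 73955) = -56 - (-164924 - 245417*(-1/49318))/737 = -56 - (-164924 + 245417/49318)/737 = -56 - (-8133476415)/(49318*737) = -56 - 1*(-8133476415/36347366) = -56 + 8133476415/36347366 = 6098023919/36347366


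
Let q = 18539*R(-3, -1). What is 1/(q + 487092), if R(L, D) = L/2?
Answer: 2/918567 ≈ 2.1773e-6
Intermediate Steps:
R(L, D) = L/2 (R(L, D) = L*(½) = L/2)
q = -55617/2 (q = 18539*((½)*(-3)) = 18539*(-3/2) = -55617/2 ≈ -27809.)
1/(q + 487092) = 1/(-55617/2 + 487092) = 1/(918567/2) = 2/918567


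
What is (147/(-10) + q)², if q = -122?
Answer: 1868689/100 ≈ 18687.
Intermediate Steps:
(147/(-10) + q)² = (147/(-10) - 122)² = (147*(-⅒) - 122)² = (-147/10 - 122)² = (-1367/10)² = 1868689/100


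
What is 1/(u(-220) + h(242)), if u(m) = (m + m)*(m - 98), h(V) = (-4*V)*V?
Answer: -1/94336 ≈ -1.0600e-5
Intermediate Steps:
h(V) = -4*V**2
u(m) = 2*m*(-98 + m) (u(m) = (2*m)*(-98 + m) = 2*m*(-98 + m))
1/(u(-220) + h(242)) = 1/(2*(-220)*(-98 - 220) - 4*242**2) = 1/(2*(-220)*(-318) - 4*58564) = 1/(139920 - 234256) = 1/(-94336) = -1/94336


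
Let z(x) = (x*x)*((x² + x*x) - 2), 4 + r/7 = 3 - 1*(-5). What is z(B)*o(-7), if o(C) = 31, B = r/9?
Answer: 34171424/6561 ≈ 5208.3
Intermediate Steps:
r = 28 (r = -28 + 7*(3 - 1*(-5)) = -28 + 7*(3 + 5) = -28 + 7*8 = -28 + 56 = 28)
B = 28/9 ≈ 3.1111
z(x) = x²*(-2 + 2*x²) (z(x) = x²*((x² + x²) - 2) = x²*(2*x² - 2) = x²*(-2 + 2*x²))
z(B)*o(-7) = (2*(28/9)²*(-1 + (28/9)²))*31 = (2*(784/81)*(-1 + 784/81))*31 = (2*(784/81)*(703/81))*31 = (1102304/6561)*31 = 34171424/6561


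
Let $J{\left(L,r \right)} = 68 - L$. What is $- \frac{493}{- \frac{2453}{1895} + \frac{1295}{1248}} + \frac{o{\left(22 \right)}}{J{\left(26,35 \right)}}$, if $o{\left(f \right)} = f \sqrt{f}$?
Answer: $\frac{1165925280}{607319} + \frac{11 \sqrt{22}}{21} \approx 1922.2$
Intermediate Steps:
$o{\left(f \right)} = f^{\frac{3}{2}}$
$- \frac{493}{- \frac{2453}{1895} + \frac{1295}{1248}} + \frac{o{\left(22 \right)}}{J{\left(26,35 \right)}} = - \frac{493}{- \frac{2453}{1895} + \frac{1295}{1248}} + \frac{22^{\frac{3}{2}}}{68 - 26} = - \frac{493}{\left(-2453\right) \frac{1}{1895} + 1295 \cdot \frac{1}{1248}} + \frac{22 \sqrt{22}}{68 - 26} = - \frac{493}{- \frac{2453}{1895} + \frac{1295}{1248}} + \frac{22 \sqrt{22}}{42} = - \frac{493}{- \frac{607319}{2364960}} + 22 \sqrt{22} \cdot \frac{1}{42} = \left(-493\right) \left(- \frac{2364960}{607319}\right) + \frac{11 \sqrt{22}}{21} = \frac{1165925280}{607319} + \frac{11 \sqrt{22}}{21}$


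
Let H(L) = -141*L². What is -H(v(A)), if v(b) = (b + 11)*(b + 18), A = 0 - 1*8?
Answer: 126900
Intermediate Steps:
A = -8 (A = 0 - 8 = -8)
v(b) = (11 + b)*(18 + b)
-H(v(A)) = -(-141)*(198 + (-8)² + 29*(-8))² = -(-141)*(198 + 64 - 232)² = -(-141)*30² = -(-141)*900 = -1*(-126900) = 126900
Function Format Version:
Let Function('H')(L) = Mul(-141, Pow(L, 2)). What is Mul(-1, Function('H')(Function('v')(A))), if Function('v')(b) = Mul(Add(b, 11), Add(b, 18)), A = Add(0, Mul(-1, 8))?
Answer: 126900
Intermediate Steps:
A = -8 (A = Add(0, -8) = -8)
Function('v')(b) = Mul(Add(11, b), Add(18, b))
Mul(-1, Function('H')(Function('v')(A))) = Mul(-1, Mul(-141, Pow(Add(198, Pow(-8, 2), Mul(29, -8)), 2))) = Mul(-1, Mul(-141, Pow(Add(198, 64, -232), 2))) = Mul(-1, Mul(-141, Pow(30, 2))) = Mul(-1, Mul(-141, 900)) = Mul(-1, -126900) = 126900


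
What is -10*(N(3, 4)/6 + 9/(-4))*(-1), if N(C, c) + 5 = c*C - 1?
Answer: -25/2 ≈ -12.500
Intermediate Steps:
N(C, c) = -6 + C*c (N(C, c) = -5 + (c*C - 1) = -5 + (C*c - 1) = -5 + (-1 + C*c) = -6 + C*c)
-10*(N(3, 4)/6 + 9/(-4))*(-1) = -10*((-6 + 3*4)/6 + 9/(-4))*(-1) = -10*((-6 + 12)*(⅙) + 9*(-¼))*(-1) = -10*(6*(⅙) - 9/4)*(-1) = -10*(1 - 9/4)*(-1) = -10*(-5/4)*(-1) = (25/2)*(-1) = -25/2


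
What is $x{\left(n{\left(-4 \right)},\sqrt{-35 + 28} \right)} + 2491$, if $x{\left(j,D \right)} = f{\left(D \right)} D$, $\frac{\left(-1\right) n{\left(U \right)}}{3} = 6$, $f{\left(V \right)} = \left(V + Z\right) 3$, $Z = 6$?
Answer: $2470 + 18 i \sqrt{7} \approx 2470.0 + 47.624 i$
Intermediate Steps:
$f{\left(V \right)} = 18 + 3 V$ ($f{\left(V \right)} = \left(V + 6\right) 3 = \left(6 + V\right) 3 = 18 + 3 V$)
$n{\left(U \right)} = -18$ ($n{\left(U \right)} = \left(-3\right) 6 = -18$)
$x{\left(j,D \right)} = D \left(18 + 3 D\right)$ ($x{\left(j,D \right)} = \left(18 + 3 D\right) D = D \left(18 + 3 D\right)$)
$x{\left(n{\left(-4 \right)},\sqrt{-35 + 28} \right)} + 2491 = 3 \sqrt{-35 + 28} \left(6 + \sqrt{-35 + 28}\right) + 2491 = 3 \sqrt{-7} \left(6 + \sqrt{-7}\right) + 2491 = 3 i \sqrt{7} \left(6 + i \sqrt{7}\right) + 2491 = 2491 + 3 i \sqrt{7} \left(6 + i \sqrt{7}\right)$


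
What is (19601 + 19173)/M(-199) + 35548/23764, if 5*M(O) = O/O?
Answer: 1151790557/5941 ≈ 1.9387e+5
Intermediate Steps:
M(O) = 1/5 (M(O) = (O/O)/5 = (1/5)*1 = 1/5)
(19601 + 19173)/M(-199) + 35548/23764 = (19601 + 19173)/(1/5) + 35548/23764 = 38774*5 + 35548*(1/23764) = 193870 + 8887/5941 = 1151790557/5941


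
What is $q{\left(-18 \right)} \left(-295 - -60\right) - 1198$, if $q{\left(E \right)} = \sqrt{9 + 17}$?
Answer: $-1198 - 235 \sqrt{26} \approx -2396.3$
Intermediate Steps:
$q{\left(E \right)} = \sqrt{26}$
$q{\left(-18 \right)} \left(-295 - -60\right) - 1198 = \sqrt{26} \left(-295 - -60\right) - 1198 = \sqrt{26} \left(-295 + 60\right) - 1198 = \sqrt{26} \left(-235\right) - 1198 = - 235 \sqrt{26} - 1198 = -1198 - 235 \sqrt{26}$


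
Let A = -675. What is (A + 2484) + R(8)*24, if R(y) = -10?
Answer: 1569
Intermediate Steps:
(A + 2484) + R(8)*24 = (-675 + 2484) - 10*24 = 1809 - 240 = 1569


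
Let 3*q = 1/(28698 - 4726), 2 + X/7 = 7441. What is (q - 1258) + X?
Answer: 3654411541/71916 ≈ 50815.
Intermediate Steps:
X = 52073 (X = -14 + 7*7441 = -14 + 52087 = 52073)
q = 1/71916 (q = 1/(3*(28698 - 4726)) = (⅓)/23972 = (⅓)*(1/23972) = 1/71916 ≈ 1.3905e-5)
(q - 1258) + X = (1/71916 - 1258) + 52073 = -90470327/71916 + 52073 = 3654411541/71916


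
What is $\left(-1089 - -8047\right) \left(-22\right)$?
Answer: $-153076$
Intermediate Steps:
$\left(-1089 - -8047\right) \left(-22\right) = \left(-1089 + 8047\right) \left(-22\right) = 6958 \left(-22\right) = -153076$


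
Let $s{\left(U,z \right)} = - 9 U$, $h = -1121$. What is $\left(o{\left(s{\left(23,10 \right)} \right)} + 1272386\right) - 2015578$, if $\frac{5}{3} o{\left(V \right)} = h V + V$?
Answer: $-604088$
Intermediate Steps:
$o{\left(V \right)} = - 672 V$ ($o{\left(V \right)} = \frac{3 \left(- 1121 V + V\right)}{5} = \frac{3 \left(- 1120 V\right)}{5} = - 672 V$)
$\left(o{\left(s{\left(23,10 \right)} \right)} + 1272386\right) - 2015578 = \left(- 672 \left(\left(-9\right) 23\right) + 1272386\right) - 2015578 = \left(\left(-672\right) \left(-207\right) + 1272386\right) - 2015578 = \left(139104 + 1272386\right) - 2015578 = 1411490 - 2015578 = -604088$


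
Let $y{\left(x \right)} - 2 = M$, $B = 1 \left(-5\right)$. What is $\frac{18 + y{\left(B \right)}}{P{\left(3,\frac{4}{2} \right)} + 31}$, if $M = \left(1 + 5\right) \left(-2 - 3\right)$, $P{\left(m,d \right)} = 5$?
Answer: $- \frac{5}{18} \approx -0.27778$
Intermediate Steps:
$M = -30$ ($M = 6 \left(-5\right) = -30$)
$B = -5$
$y{\left(x \right)} = -28$ ($y{\left(x \right)} = 2 - 30 = -28$)
$\frac{18 + y{\left(B \right)}}{P{\left(3,\frac{4}{2} \right)} + 31} = \frac{18 - 28}{5 + 31} = - \frac{10}{36} = \left(-10\right) \frac{1}{36} = - \frac{5}{18}$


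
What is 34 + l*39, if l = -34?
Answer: -1292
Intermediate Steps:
34 + l*39 = 34 - 34*39 = 34 - 1326 = -1292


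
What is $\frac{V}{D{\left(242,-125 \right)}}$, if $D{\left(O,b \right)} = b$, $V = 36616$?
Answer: $- \frac{36616}{125} \approx -292.93$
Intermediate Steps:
$\frac{V}{D{\left(242,-125 \right)}} = \frac{36616}{-125} = 36616 \left(- \frac{1}{125}\right) = - \frac{36616}{125}$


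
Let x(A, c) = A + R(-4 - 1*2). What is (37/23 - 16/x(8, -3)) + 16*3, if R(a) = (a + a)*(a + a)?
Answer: 21633/437 ≈ 49.503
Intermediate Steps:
R(a) = 4*a² (R(a) = (2*a)*(2*a) = 4*a²)
x(A, c) = 144 + A (x(A, c) = A + 4*(-4 - 1*2)² = A + 4*(-4 - 2)² = A + 4*(-6)² = A + 4*36 = A + 144 = 144 + A)
(37/23 - 16/x(8, -3)) + 16*3 = (37/23 - 16/(144 + 8)) + 16*3 = (37*(1/23) - 16/152) + 48 = (37/23 - 16*1/152) + 48 = (37/23 - 2/19) + 48 = 657/437 + 48 = 21633/437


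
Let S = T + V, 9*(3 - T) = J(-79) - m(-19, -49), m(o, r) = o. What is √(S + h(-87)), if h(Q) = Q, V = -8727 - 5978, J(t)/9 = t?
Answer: I*√132409/3 ≈ 121.29*I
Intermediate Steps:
J(t) = 9*t
V = -14705
T = 719/9 (T = 3 - (9*(-79) - 1*(-19))/9 = 3 - (-711 + 19)/9 = 3 - ⅑*(-692) = 3 + 692/9 = 719/9 ≈ 79.889)
S = -131626/9 (S = 719/9 - 14705 = -131626/9 ≈ -14625.)
√(S + h(-87)) = √(-131626/9 - 87) = √(-132409/9) = I*√132409/3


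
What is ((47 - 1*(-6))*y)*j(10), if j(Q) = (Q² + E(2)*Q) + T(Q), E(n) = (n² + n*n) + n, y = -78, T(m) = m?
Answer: -868140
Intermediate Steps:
E(n) = n + 2*n² (E(n) = (n² + n²) + n = 2*n² + n = n + 2*n²)
j(Q) = Q² + 11*Q (j(Q) = (Q² + (2*(1 + 2*2))*Q) + Q = (Q² + (2*(1 + 4))*Q) + Q = (Q² + (2*5)*Q) + Q = (Q² + 10*Q) + Q = Q² + 11*Q)
((47 - 1*(-6))*y)*j(10) = ((47 - 1*(-6))*(-78))*(10*(11 + 10)) = ((47 + 6)*(-78))*(10*21) = (53*(-78))*210 = -4134*210 = -868140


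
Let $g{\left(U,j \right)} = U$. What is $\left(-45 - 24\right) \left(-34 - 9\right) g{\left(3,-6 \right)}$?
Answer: $8901$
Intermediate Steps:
$\left(-45 - 24\right) \left(-34 - 9\right) g{\left(3,-6 \right)} = \left(-45 - 24\right) \left(-34 - 9\right) 3 = \left(-45 - 24\right) \left(-43\right) 3 = \left(-69\right) \left(-43\right) 3 = 2967 \cdot 3 = 8901$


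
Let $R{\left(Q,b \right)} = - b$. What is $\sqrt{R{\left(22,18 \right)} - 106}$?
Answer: $2 i \sqrt{31} \approx 11.136 i$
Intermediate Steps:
$\sqrt{R{\left(22,18 \right)} - 106} = \sqrt{\left(-1\right) 18 - 106} = \sqrt{-18 - 106} = \sqrt{-124} = 2 i \sqrt{31}$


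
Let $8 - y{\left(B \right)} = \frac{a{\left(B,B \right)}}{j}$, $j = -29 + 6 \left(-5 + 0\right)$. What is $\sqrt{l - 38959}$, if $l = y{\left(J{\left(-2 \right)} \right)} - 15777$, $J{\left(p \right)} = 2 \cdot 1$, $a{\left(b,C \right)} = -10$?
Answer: $\frac{i \sqrt{190508758}}{59} \approx 233.94 i$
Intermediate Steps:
$j = -59$ ($j = -29 + 6 \left(-5\right) = -29 - 30 = -59$)
$J{\left(p \right)} = 2$
$y{\left(B \right)} = \frac{462}{59}$ ($y{\left(B \right)} = 8 - - \frac{10}{-59} = 8 - \left(-10\right) \left(- \frac{1}{59}\right) = 8 - \frac{10}{59} = \frac{462}{59}$)
$l = - \frac{930381}{59}$ ($l = \frac{462}{59} - 15777 = - \frac{930381}{59} \approx -15769.0$)
$\sqrt{l - 38959} = \sqrt{- \frac{930381}{59} - 38959} = \sqrt{- \frac{3228962}{59}} = \frac{i \sqrt{190508758}}{59}$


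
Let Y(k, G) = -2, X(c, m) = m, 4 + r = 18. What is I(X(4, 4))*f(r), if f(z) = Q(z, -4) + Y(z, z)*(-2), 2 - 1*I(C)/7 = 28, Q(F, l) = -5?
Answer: 182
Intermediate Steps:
r = 14 (r = -4 + 18 = 14)
I(C) = -182 (I(C) = 14 - 7*28 = 14 - 196 = -182)
f(z) = -1 (f(z) = -5 - 2*(-2) = -5 + 4 = -1)
I(X(4, 4))*f(r) = -182*(-1) = 182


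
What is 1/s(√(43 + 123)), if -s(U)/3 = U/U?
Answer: -⅓ ≈ -0.33333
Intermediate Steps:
s(U) = -3 (s(U) = -3*U/U = -3*1 = -3)
1/s(√(43 + 123)) = 1/(-3) = -⅓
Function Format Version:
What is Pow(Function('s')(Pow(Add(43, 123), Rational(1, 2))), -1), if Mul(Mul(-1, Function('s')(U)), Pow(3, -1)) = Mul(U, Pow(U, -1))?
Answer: Rational(-1, 3) ≈ -0.33333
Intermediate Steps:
Function('s')(U) = -3 (Function('s')(U) = Mul(-3, Mul(U, Pow(U, -1))) = Mul(-3, 1) = -3)
Pow(Function('s')(Pow(Add(43, 123), Rational(1, 2))), -1) = Pow(-3, -1) = Rational(-1, 3)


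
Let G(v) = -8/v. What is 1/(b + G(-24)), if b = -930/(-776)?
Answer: 1164/1783 ≈ 0.65283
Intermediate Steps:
b = 465/388 (b = -930*(-1/776) = 465/388 ≈ 1.1985)
1/(b + G(-24)) = 1/(465/388 - 8/(-24)) = 1/(465/388 - 8*(-1/24)) = 1/(465/388 + ⅓) = 1/(1783/1164) = 1164/1783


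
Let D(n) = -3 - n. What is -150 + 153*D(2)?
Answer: -915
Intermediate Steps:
-150 + 153*D(2) = -150 + 153*(-3 - 1*2) = -150 + 153*(-3 - 2) = -150 + 153*(-5) = -150 - 765 = -915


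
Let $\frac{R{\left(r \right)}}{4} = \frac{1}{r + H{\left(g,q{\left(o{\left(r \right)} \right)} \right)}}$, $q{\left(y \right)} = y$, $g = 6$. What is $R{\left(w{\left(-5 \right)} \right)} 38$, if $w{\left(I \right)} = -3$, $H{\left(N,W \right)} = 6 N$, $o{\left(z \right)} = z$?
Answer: $\frac{152}{33} \approx 4.6061$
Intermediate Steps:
$R{\left(r \right)} = \frac{4}{36 + r}$ ($R{\left(r \right)} = \frac{4}{r + 6 \cdot 6} = \frac{4}{r + 36} = \frac{4}{36 + r}$)
$R{\left(w{\left(-5 \right)} \right)} 38 = \frac{4}{36 - 3} \cdot 38 = \frac{4}{33} \cdot 38 = \frac{152}{33}$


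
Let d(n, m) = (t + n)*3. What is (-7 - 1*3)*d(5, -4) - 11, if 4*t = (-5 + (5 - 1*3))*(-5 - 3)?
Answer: -341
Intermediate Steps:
t = 6 (t = ((-5 + (5 - 1*3))*(-5 - 3))/4 = ((-5 + (5 - 3))*(-8))/4 = ((-5 + 2)*(-8))/4 = (-3*(-8))/4 = (¼)*24 = 6)
d(n, m) = 18 + 3*n (d(n, m) = (6 + n)*3 = 18 + 3*n)
(-7 - 1*3)*d(5, -4) - 11 = (-7 - 1*3)*(18 + 3*5) - 11 = (-7 - 3)*(18 + 15) - 11 = -10*33 - 11 = -330 - 11 = -341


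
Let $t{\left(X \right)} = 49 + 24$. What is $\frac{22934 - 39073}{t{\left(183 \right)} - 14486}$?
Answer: $\frac{16139}{14413} \approx 1.1198$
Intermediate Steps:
$t{\left(X \right)} = 73$
$\frac{22934 - 39073}{t{\left(183 \right)} - 14486} = \frac{22934 - 39073}{73 - 14486} = - \frac{16139}{-14413} = \left(-16139\right) \left(- \frac{1}{14413}\right) = \frac{16139}{14413}$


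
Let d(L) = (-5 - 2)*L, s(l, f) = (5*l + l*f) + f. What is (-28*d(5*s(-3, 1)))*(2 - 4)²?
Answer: -66640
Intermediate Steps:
s(l, f) = f + 5*l + f*l (s(l, f) = (5*l + f*l) + f = f + 5*l + f*l)
d(L) = -7*L
(-28*d(5*s(-3, 1)))*(2 - 4)² = (-(-196)*5*(1 + 5*(-3) + 1*(-3)))*(2 - 4)² = -(-196)*5*(1 - 15 - 3)*(-2)² = -(-196)*5*(-17)*4 = -(-196)*(-85)*4 = -28*595*4 = -16660*4 = -66640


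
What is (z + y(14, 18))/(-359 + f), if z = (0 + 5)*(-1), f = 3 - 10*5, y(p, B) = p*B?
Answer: -247/406 ≈ -0.60837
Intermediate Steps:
y(p, B) = B*p
f = -47 (f = 3 - 50 = -47)
z = -5 (z = 5*(-1) = -5)
(z + y(14, 18))/(-359 + f) = (-5 + 18*14)/(-359 - 47) = (-5 + 252)/(-406) = 247*(-1/406) = -247/406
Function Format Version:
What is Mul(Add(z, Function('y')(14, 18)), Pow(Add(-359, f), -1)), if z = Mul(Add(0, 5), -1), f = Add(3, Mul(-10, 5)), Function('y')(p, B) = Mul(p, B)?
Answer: Rational(-247, 406) ≈ -0.60837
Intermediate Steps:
Function('y')(p, B) = Mul(B, p)
f = -47 (f = Add(3, -50) = -47)
z = -5 (z = Mul(5, -1) = -5)
Mul(Add(z, Function('y')(14, 18)), Pow(Add(-359, f), -1)) = Mul(Add(-5, Mul(18, 14)), Pow(Add(-359, -47), -1)) = Mul(Add(-5, 252), Pow(-406, -1)) = Mul(247, Rational(-1, 406)) = Rational(-247, 406)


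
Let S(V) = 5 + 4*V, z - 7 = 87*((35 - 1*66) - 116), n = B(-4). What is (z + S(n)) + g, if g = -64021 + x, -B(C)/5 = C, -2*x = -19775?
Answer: -133661/2 ≈ -66831.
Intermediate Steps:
x = 19775/2 (x = -½*(-19775) = 19775/2 ≈ 9887.5)
B(C) = -5*C
n = 20 (n = -5*(-4) = 20)
z = -12782 (z = 7 + 87*((35 - 1*66) - 116) = 7 + 87*((35 - 66) - 116) = 7 + 87*(-31 - 116) = 7 + 87*(-147) = 7 - 12789 = -12782)
g = -108267/2 (g = -64021 + 19775/2 = -108267/2 ≈ -54134.)
(z + S(n)) + g = (-12782 + (5 + 4*20)) - 108267/2 = (-12782 + (5 + 80)) - 108267/2 = (-12782 + 85) - 108267/2 = -12697 - 108267/2 = -133661/2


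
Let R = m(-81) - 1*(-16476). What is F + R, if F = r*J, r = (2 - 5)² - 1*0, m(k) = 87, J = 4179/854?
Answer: 2026059/122 ≈ 16607.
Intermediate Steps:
J = 597/122 (J = 4179*(1/854) = 597/122 ≈ 4.8934)
r = 9 (r = (-3)² + 0 = 9 + 0 = 9)
R = 16563 (R = 87 - 1*(-16476) = 87 + 16476 = 16563)
F = 5373/122 (F = 9*(597/122) = 5373/122 ≈ 44.041)
F + R = 5373/122 + 16563 = 2026059/122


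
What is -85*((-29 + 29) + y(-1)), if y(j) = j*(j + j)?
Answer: -170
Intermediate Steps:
y(j) = 2*j² (y(j) = j*(2*j) = 2*j²)
-85*((-29 + 29) + y(-1)) = -85*((-29 + 29) + 2*(-1)²) = -85*(0 + 2*1) = -85*(0 + 2) = -85*2 = -170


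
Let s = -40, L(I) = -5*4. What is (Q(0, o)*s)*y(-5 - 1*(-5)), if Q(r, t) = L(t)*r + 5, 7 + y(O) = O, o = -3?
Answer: 1400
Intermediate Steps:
L(I) = -20
y(O) = -7 + O
Q(r, t) = 5 - 20*r (Q(r, t) = -20*r + 5 = 5 - 20*r)
(Q(0, o)*s)*y(-5 - 1*(-5)) = ((5 - 20*0)*(-40))*(-7 + (-5 - 1*(-5))) = ((5 + 0)*(-40))*(-7 + (-5 + 5)) = (5*(-40))*(-7 + 0) = -200*(-7) = 1400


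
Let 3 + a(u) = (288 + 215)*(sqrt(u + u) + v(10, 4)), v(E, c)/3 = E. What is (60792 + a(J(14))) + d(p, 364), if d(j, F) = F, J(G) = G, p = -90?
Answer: 76243 + 1006*sqrt(7) ≈ 78905.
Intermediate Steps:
v(E, c) = 3*E
a(u) = 15087 + 503*sqrt(2)*sqrt(u) (a(u) = -3 + (288 + 215)*(sqrt(u + u) + 3*10) = -3 + 503*(sqrt(2*u) + 30) = -3 + 503*(sqrt(2)*sqrt(u) + 30) = -3 + 503*(30 + sqrt(2)*sqrt(u)) = -3 + (15090 + 503*sqrt(2)*sqrt(u)) = 15087 + 503*sqrt(2)*sqrt(u))
(60792 + a(J(14))) + d(p, 364) = (60792 + (15087 + 503*sqrt(2)*sqrt(14))) + 364 = (60792 + (15087 + 1006*sqrt(7))) + 364 = (75879 + 1006*sqrt(7)) + 364 = 76243 + 1006*sqrt(7)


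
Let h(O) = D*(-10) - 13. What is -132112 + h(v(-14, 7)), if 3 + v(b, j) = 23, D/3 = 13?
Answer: -132515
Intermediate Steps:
D = 39 (D = 3*13 = 39)
v(b, j) = 20 (v(b, j) = -3 + 23 = 20)
h(O) = -403 (h(O) = 39*(-10) - 13 = -390 - 13 = -403)
-132112 + h(v(-14, 7)) = -132112 - 403 = -132515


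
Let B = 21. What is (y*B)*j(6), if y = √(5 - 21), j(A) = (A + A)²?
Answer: 12096*I ≈ 12096.0*I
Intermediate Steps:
j(A) = 4*A² (j(A) = (2*A)² = 4*A²)
y = 4*I (y = √(-16) = 4*I ≈ 4.0*I)
(y*B)*j(6) = ((4*I)*21)*(4*6²) = (84*I)*(4*36) = (84*I)*144 = 12096*I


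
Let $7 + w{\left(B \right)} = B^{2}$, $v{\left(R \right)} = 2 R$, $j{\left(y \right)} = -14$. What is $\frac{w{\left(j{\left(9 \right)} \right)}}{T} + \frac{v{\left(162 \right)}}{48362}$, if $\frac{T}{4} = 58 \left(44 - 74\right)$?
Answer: $- \frac{1147563}{56099920} \approx -0.020456$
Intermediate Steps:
$T = -6960$ ($T = 4 \cdot 58 \left(44 - 74\right) = 4 \cdot 58 \left(-30\right) = 4 \left(-1740\right) = -6960$)
$w{\left(B \right)} = -7 + B^{2}$
$\frac{w{\left(j{\left(9 \right)} \right)}}{T} + \frac{v{\left(162 \right)}}{48362} = \frac{-7 + \left(-14\right)^{2}}{-6960} + \frac{2 \cdot 162}{48362} = \left(-7 + 196\right) \left(- \frac{1}{6960}\right) + 324 \cdot \frac{1}{48362} = 189 \left(- \frac{1}{6960}\right) + \frac{162}{24181} = - \frac{63}{2320} + \frac{162}{24181} = - \frac{1147563}{56099920}$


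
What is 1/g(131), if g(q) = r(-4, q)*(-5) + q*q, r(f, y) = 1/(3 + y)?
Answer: 134/2299569 ≈ 5.8272e-5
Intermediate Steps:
g(q) = q**2 - 5/(3 + q) (g(q) = -5/(3 + q) + q*q = -5/(3 + q) + q**2 = q**2 - 5/(3 + q))
1/g(131) = 1/((-5 + 131**2*(3 + 131))/(3 + 131)) = 1/((-5 + 17161*134)/134) = 1/((-5 + 2299574)/134) = 1/((1/134)*2299569) = 1/(2299569/134) = 134/2299569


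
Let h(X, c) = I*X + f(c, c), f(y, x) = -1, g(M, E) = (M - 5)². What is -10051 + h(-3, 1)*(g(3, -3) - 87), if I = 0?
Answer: -9968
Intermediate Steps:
g(M, E) = (-5 + M)²
h(X, c) = -1 (h(X, c) = 0*X - 1 = 0 - 1 = -1)
-10051 + h(-3, 1)*(g(3, -3) - 87) = -10051 - ((-5 + 3)² - 87) = -10051 - ((-2)² - 87) = -10051 - (4 - 87) = -10051 - 1*(-83) = -10051 + 83 = -9968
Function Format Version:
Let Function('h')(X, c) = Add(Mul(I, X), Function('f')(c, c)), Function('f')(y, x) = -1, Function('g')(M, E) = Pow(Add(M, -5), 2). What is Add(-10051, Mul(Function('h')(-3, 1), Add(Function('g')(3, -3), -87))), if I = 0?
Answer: -9968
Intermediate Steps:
Function('g')(M, E) = Pow(Add(-5, M), 2)
Function('h')(X, c) = -1 (Function('h')(X, c) = Add(Mul(0, X), -1) = Add(0, -1) = -1)
Add(-10051, Mul(Function('h')(-3, 1), Add(Function('g')(3, -3), -87))) = Add(-10051, Mul(-1, Add(Pow(Add(-5, 3), 2), -87))) = Add(-10051, Mul(-1, Add(Pow(-2, 2), -87))) = Add(-10051, Mul(-1, Add(4, -87))) = Add(-10051, Mul(-1, -83)) = Add(-10051, 83) = -9968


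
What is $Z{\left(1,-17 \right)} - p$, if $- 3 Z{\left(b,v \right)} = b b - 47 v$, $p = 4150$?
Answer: $- \frac{13250}{3} \approx -4416.7$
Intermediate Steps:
$Z{\left(b,v \right)} = - \frac{b^{2}}{3} + \frac{47 v}{3}$ ($Z{\left(b,v \right)} = - \frac{b b - 47 v}{3} = - \frac{b^{2} - 47 v}{3} = - \frac{b^{2}}{3} + \frac{47 v}{3}$)
$Z{\left(1,-17 \right)} - p = \left(- \frac{1^{2}}{3} + \frac{47}{3} \left(-17\right)\right) - 4150 = \left(\left(- \frac{1}{3}\right) 1 - \frac{799}{3}\right) - 4150 = \left(- \frac{1}{3} - \frac{799}{3}\right) - 4150 = - \frac{800}{3} - 4150 = - \frac{13250}{3}$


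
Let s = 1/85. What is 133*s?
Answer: 133/85 ≈ 1.5647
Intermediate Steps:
s = 1/85 ≈ 0.011765
133*s = 133*(1/85) = 133/85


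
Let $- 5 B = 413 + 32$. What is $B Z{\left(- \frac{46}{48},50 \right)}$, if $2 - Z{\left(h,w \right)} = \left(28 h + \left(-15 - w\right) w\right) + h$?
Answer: $- \frac{7005635}{24} \approx -2.919 \cdot 10^{5}$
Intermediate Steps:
$B = -89$ ($B = - \frac{413 + 32}{5} = \left(- \frac{1}{5}\right) 445 = -89$)
$Z{\left(h,w \right)} = 2 - 29 h - w \left(-15 - w\right)$ ($Z{\left(h,w \right)} = 2 - \left(\left(28 h + \left(-15 - w\right) w\right) + h\right) = 2 - \left(\left(28 h + w \left(-15 - w\right)\right) + h\right) = 2 - \left(29 h + w \left(-15 - w\right)\right) = 2 - 29 h - w \left(-15 - w\right)$)
$B Z{\left(- \frac{46}{48},50 \right)} = - 89 \left(2 + 50^{2} - 29 \left(- \frac{46}{48}\right) + 15 \cdot 50\right) = - 89 \left(2 + 2500 - 29 \left(\left(-46\right) \frac{1}{48}\right) + 750\right) = - 89 \left(2 + 2500 - - \frac{667}{24} + 750\right) = - 89 \left(2 + 2500 + \frac{667}{24} + 750\right) = \left(-89\right) \frac{78715}{24} = - \frac{7005635}{24}$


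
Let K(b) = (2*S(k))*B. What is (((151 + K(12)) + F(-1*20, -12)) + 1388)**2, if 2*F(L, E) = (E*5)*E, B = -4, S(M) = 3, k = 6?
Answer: 3515625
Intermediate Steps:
F(L, E) = 5*E**2/2 (F(L, E) = ((E*5)*E)/2 = ((5*E)*E)/2 = (5*E**2)/2 = 5*E**2/2)
K(b) = -24 (K(b) = (2*3)*(-4) = 6*(-4) = -24)
(((151 + K(12)) + F(-1*20, -12)) + 1388)**2 = (((151 - 24) + (5/2)*(-12)**2) + 1388)**2 = ((127 + (5/2)*144) + 1388)**2 = ((127 + 360) + 1388)**2 = (487 + 1388)**2 = 1875**2 = 3515625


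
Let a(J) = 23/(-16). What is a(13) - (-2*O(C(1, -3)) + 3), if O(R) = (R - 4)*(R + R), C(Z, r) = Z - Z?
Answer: -71/16 ≈ -4.4375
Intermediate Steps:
a(J) = -23/16 (a(J) = 23*(-1/16) = -23/16)
C(Z, r) = 0
O(R) = 2*R*(-4 + R) (O(R) = (-4 + R)*(2*R) = 2*R*(-4 + R))
a(13) - (-2*O(C(1, -3)) + 3) = -23/16 - (-4*0*(-4 + 0) + 3) = -23/16 - (-4*0*(-4) + 3) = -23/16 - (-2*0 + 3) = -23/16 - (0 + 3) = -23/16 - 1*3 = -23/16 - 3 = -71/16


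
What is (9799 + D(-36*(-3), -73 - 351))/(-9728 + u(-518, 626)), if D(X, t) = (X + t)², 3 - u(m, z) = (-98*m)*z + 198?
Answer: -109655/31788187 ≈ -0.0034496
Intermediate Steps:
u(m, z) = -195 + 98*m*z (u(m, z) = 3 - ((-98*m)*z + 198) = 3 - (-98*m*z + 198) = 3 - (198 - 98*m*z) = 3 + (-198 + 98*m*z) = -195 + 98*m*z)
(9799 + D(-36*(-3), -73 - 351))/(-9728 + u(-518, 626)) = (9799 + (-36*(-3) + (-73 - 351))²)/(-9728 + (-195 + 98*(-518)*626)) = (9799 + (108 - 424)²)/(-9728 + (-195 - 31778264)) = (9799 + (-316)²)/(-9728 - 31778459) = (9799 + 99856)/(-31788187) = 109655*(-1/31788187) = -109655/31788187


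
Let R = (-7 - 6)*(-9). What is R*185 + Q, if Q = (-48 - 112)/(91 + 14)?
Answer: 454513/21 ≈ 21643.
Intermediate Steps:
Q = -32/21 (Q = -160/105 = -160*1/105 = -32/21 ≈ -1.5238)
R = 117 (R = -13*(-9) = 117)
R*185 + Q = 117*185 - 32/21 = 21645 - 32/21 = 454513/21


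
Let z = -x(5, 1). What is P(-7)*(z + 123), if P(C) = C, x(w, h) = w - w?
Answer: -861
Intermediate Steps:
x(w, h) = 0
z = 0 (z = -1*0 = 0)
P(-7)*(z + 123) = -7*(0 + 123) = -7*123 = -861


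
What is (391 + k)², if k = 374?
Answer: 585225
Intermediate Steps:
(391 + k)² = (391 + 374)² = 765² = 585225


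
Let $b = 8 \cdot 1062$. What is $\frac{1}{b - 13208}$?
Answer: $- \frac{1}{4712} \approx -0.00021222$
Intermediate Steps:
$b = 8496$
$\frac{1}{b - 13208} = \frac{1}{8496 - 13208} = \frac{1}{-4712} = - \frac{1}{4712}$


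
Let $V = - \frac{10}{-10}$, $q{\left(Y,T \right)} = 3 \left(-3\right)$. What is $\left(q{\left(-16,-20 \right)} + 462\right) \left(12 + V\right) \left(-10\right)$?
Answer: $-58890$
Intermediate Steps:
$q{\left(Y,T \right)} = -9$
$V = 1$ ($V = \left(-10\right) \left(- \frac{1}{10}\right) = 1$)
$\left(q{\left(-16,-20 \right)} + 462\right) \left(12 + V\right) \left(-10\right) = \left(-9 + 462\right) \left(12 + 1\right) \left(-10\right) = 453 \cdot 13 \left(-10\right) = 453 \left(-130\right) = -58890$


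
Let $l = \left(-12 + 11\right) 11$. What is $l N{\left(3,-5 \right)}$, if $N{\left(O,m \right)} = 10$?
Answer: $-110$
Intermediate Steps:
$l = -11$ ($l = \left(-1\right) 11 = -11$)
$l N{\left(3,-5 \right)} = \left(-11\right) 10 = -110$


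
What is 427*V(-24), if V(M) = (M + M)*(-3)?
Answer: 61488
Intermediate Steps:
V(M) = -6*M (V(M) = (2*M)*(-3) = -6*M)
427*V(-24) = 427*(-6*(-24)) = 427*144 = 61488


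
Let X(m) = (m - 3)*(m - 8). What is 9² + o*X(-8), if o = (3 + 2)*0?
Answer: 81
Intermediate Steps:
o = 0 (o = 5*0 = 0)
X(m) = (-8 + m)*(-3 + m) (X(m) = (-3 + m)*(-8 + m) = (-8 + m)*(-3 + m))
9² + o*X(-8) = 9² + 0*(24 + (-8)² - 11*(-8)) = 81 + 0*(24 + 64 + 88) = 81 + 0*176 = 81 + 0 = 81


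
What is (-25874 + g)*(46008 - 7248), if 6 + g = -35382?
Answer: -2374515120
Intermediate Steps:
g = -35388 (g = -6 - 35382 = -35388)
(-25874 + g)*(46008 - 7248) = (-25874 - 35388)*(46008 - 7248) = -61262*38760 = -2374515120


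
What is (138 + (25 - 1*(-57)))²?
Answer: 48400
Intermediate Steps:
(138 + (25 - 1*(-57)))² = (138 + (25 + 57))² = (138 + 82)² = 220² = 48400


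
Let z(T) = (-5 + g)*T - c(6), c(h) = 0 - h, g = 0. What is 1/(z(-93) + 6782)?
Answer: 1/7253 ≈ 0.00013787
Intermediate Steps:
c(h) = -h
z(T) = 6 - 5*T (z(T) = (-5 + 0)*T - (-1)*6 = -5*T - 1*(-6) = -5*T + 6 = 6 - 5*T)
1/(z(-93) + 6782) = 1/((6 - 5*(-93)) + 6782) = 1/((6 + 465) + 6782) = 1/(471 + 6782) = 1/7253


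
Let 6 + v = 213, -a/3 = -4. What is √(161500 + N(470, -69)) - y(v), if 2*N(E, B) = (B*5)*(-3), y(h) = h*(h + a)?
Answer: -45333 + √648070/2 ≈ -44931.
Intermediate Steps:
a = 12 (a = -3*(-4) = 12)
v = 207 (v = -6 + 213 = 207)
y(h) = h*(12 + h) (y(h) = h*(h + 12) = h*(12 + h))
N(E, B) = -15*B/2 (N(E, B) = ((B*5)*(-3))/2 = ((5*B)*(-3))/2 = (-15*B)/2 = -15*B/2)
√(161500 + N(470, -69)) - y(v) = √(161500 - 15/2*(-69)) - 207*(12 + 207) = √(161500 + 1035/2) - 207*219 = √(324035/2) - 1*45333 = √648070/2 - 45333 = -45333 + √648070/2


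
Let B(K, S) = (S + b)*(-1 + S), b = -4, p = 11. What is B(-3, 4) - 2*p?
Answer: -22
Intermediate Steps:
B(K, S) = (-1 + S)*(-4 + S) (B(K, S) = (S - 4)*(-1 + S) = (-4 + S)*(-1 + S) = (-1 + S)*(-4 + S))
B(-3, 4) - 2*p = (4 + 4² - 5*4) - 2*11 = (4 + 16 - 20) - 22 = 0 - 22 = -22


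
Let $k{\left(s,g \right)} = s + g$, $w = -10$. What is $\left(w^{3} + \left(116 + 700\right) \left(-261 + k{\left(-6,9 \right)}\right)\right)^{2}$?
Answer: $44744094784$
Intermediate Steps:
$k{\left(s,g \right)} = g + s$
$\left(w^{3} + \left(116 + 700\right) \left(-261 + k{\left(-6,9 \right)}\right)\right)^{2} = \left(\left(-10\right)^{3} + \left(116 + 700\right) \left(-261 + \left(9 - 6\right)\right)\right)^{2} = \left(-1000 + 816 \left(-261 + 3\right)\right)^{2} = \left(-1000 + 816 \left(-258\right)\right)^{2} = \left(-1000 - 210528\right)^{2} = \left(-211528\right)^{2} = 44744094784$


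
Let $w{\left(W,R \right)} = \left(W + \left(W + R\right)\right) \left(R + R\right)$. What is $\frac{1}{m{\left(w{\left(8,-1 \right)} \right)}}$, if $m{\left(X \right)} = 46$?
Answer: $\frac{1}{46} \approx 0.021739$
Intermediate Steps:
$w{\left(W,R \right)} = 2 R \left(R + 2 W\right)$ ($w{\left(W,R \right)} = \left(W + \left(R + W\right)\right) 2 R = \left(R + 2 W\right) 2 R = 2 R \left(R + 2 W\right)$)
$\frac{1}{m{\left(w{\left(8,-1 \right)} \right)}} = \frac{1}{46}$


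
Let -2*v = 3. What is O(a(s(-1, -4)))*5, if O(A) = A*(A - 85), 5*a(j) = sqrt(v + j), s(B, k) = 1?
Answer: -1/10 - 85*I*sqrt(2)/2 ≈ -0.1 - 60.104*I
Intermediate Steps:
v = -3/2 (v = -1/2*3 = -3/2 ≈ -1.5000)
a(j) = sqrt(-3/2 + j)/5
O(A) = A*(-85 + A)
O(a(s(-1, -4)))*5 = ((sqrt(-6 + 4*1)/10)*(-85 + sqrt(-6 + 4*1)/10))*5 = ((sqrt(-6 + 4)/10)*(-85 + sqrt(-6 + 4)/10))*5 = ((sqrt(-2)/10)*(-85 + sqrt(-2)/10))*5 = (((I*sqrt(2))/10)*(-85 + (I*sqrt(2))/10))*5 = ((I*sqrt(2)/10)*(-85 + I*sqrt(2)/10))*5 = (I*sqrt(2)*(-85 + I*sqrt(2)/10)/10)*5 = I*sqrt(2)*(-85 + I*sqrt(2)/10)/2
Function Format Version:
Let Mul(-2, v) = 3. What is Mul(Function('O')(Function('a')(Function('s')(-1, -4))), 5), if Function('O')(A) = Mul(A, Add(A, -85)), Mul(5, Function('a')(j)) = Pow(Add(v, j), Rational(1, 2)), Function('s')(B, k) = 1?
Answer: Add(Rational(-1, 10), Mul(Rational(-85, 2), I, Pow(2, Rational(1, 2)))) ≈ Add(-0.10000, Mul(-60.104, I))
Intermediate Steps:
v = Rational(-3, 2) (v = Mul(Rational(-1, 2), 3) = Rational(-3, 2) ≈ -1.5000)
Function('a')(j) = Mul(Rational(1, 5), Pow(Add(Rational(-3, 2), j), Rational(1, 2)))
Function('O')(A) = Mul(A, Add(-85, A))
Mul(Function('O')(Function('a')(Function('s')(-1, -4))), 5) = Mul(Mul(Mul(Rational(1, 10), Pow(Add(-6, Mul(4, 1)), Rational(1, 2))), Add(-85, Mul(Rational(1, 10), Pow(Add(-6, Mul(4, 1)), Rational(1, 2))))), 5) = Mul(Mul(Mul(Rational(1, 10), Pow(Add(-6, 4), Rational(1, 2))), Add(-85, Mul(Rational(1, 10), Pow(Add(-6, 4), Rational(1, 2))))), 5) = Mul(Mul(Mul(Rational(1, 10), Pow(-2, Rational(1, 2))), Add(-85, Mul(Rational(1, 10), Pow(-2, Rational(1, 2))))), 5) = Mul(Mul(Mul(Rational(1, 10), Mul(I, Pow(2, Rational(1, 2)))), Add(-85, Mul(Rational(1, 10), Mul(I, Pow(2, Rational(1, 2)))))), 5) = Mul(Mul(Mul(Rational(1, 10), I, Pow(2, Rational(1, 2))), Add(-85, Mul(Rational(1, 10), I, Pow(2, Rational(1, 2))))), 5) = Mul(Mul(Rational(1, 10), I, Pow(2, Rational(1, 2)), Add(-85, Mul(Rational(1, 10), I, Pow(2, Rational(1, 2))))), 5) = Mul(Rational(1, 2), I, Pow(2, Rational(1, 2)), Add(-85, Mul(Rational(1, 10), I, Pow(2, Rational(1, 2)))))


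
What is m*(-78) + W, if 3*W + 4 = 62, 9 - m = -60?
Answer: -16088/3 ≈ -5362.7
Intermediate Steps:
m = 69 (m = 9 - 1*(-60) = 9 + 60 = 69)
W = 58/3 (W = -4/3 + (⅓)*62 = -4/3 + 62/3 = 58/3 ≈ 19.333)
m*(-78) + W = 69*(-78) + 58/3 = -5382 + 58/3 = -16088/3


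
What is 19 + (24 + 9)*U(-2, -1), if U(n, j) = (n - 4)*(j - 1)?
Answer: 415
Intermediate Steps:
U(n, j) = (-1 + j)*(-4 + n) (U(n, j) = (-4 + n)*(-1 + j) = (-1 + j)*(-4 + n))
19 + (24 + 9)*U(-2, -1) = 19 + (24 + 9)*(4 - 1*(-2) - 4*(-1) - 1*(-2)) = 19 + 33*(4 + 2 + 4 + 2) = 19 + 33*12 = 19 + 396 = 415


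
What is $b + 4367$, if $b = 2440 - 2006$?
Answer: $4801$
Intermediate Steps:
$b = 434$
$b + 4367 = 434 + 4367 = 4801$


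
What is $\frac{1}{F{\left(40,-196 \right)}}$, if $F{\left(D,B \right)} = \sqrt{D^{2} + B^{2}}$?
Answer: $\frac{\sqrt{2501}}{10004} \approx 0.004999$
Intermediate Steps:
$F{\left(D,B \right)} = \sqrt{B^{2} + D^{2}}$
$\frac{1}{F{\left(40,-196 \right)}} = \frac{1}{\sqrt{\left(-196\right)^{2} + 40^{2}}} = \frac{1}{\sqrt{38416 + 1600}} = \frac{1}{\sqrt{40016}} = \frac{1}{4 \sqrt{2501}} = \frac{\sqrt{2501}}{10004}$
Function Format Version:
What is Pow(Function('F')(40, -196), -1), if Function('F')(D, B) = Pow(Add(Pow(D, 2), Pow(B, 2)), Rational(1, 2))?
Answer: Mul(Rational(1, 10004), Pow(2501, Rational(1, 2))) ≈ 0.0049990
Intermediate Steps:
Function('F')(D, B) = Pow(Add(Pow(B, 2), Pow(D, 2)), Rational(1, 2))
Pow(Function('F')(40, -196), -1) = Pow(Pow(Add(Pow(-196, 2), Pow(40, 2)), Rational(1, 2)), -1) = Pow(Pow(Add(38416, 1600), Rational(1, 2)), -1) = Pow(Pow(40016, Rational(1, 2)), -1) = Pow(Mul(4, Pow(2501, Rational(1, 2))), -1) = Mul(Rational(1, 10004), Pow(2501, Rational(1, 2)))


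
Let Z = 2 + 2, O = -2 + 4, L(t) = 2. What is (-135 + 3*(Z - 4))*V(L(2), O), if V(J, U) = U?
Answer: -270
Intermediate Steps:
O = 2
Z = 4
(-135 + 3*(Z - 4))*V(L(2), O) = (-135 + 3*(4 - 4))*2 = (-135 + 3*0)*2 = (-135 + 0)*2 = -135*2 = -270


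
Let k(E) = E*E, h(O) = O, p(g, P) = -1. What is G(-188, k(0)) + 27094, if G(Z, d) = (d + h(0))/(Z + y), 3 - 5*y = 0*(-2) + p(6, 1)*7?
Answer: 27094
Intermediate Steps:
y = 2 (y = ⅗ - (0*(-2) - 1*7)/5 = ⅗ - (0 - 7)/5 = ⅗ - ⅕*(-7) = ⅗ + 7/5 = 2)
k(E) = E²
G(Z, d) = d/(2 + Z) (G(Z, d) = (d + 0)/(Z + 2) = d/(2 + Z))
G(-188, k(0)) + 27094 = 0²/(2 - 188) + 27094 = 0/(-186) + 27094 = 0*(-1/186) + 27094 = 0 + 27094 = 27094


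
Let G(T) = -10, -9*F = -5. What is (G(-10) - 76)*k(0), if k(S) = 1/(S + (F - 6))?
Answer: 774/49 ≈ 15.796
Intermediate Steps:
F = 5/9 (F = -⅑*(-5) = 5/9 ≈ 0.55556)
k(S) = 1/(-49/9 + S) (k(S) = 1/(S + (5/9 - 6)) = 1/(S - 49/9) = 1/(-49/9 + S))
(G(-10) - 76)*k(0) = (-10 - 76)*(9/(-49 + 9*0)) = -774/(-49 + 0) = -774/(-49) = -774*(-1)/49 = -86*(-9/49) = 774/49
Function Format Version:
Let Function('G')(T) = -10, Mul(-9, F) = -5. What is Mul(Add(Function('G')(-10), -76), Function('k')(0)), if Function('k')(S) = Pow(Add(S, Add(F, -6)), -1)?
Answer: Rational(774, 49) ≈ 15.796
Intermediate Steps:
F = Rational(5, 9) (F = Mul(Rational(-1, 9), -5) = Rational(5, 9) ≈ 0.55556)
Function('k')(S) = Pow(Add(Rational(-49, 9), S), -1) (Function('k')(S) = Pow(Add(S, Add(Rational(5, 9), -6)), -1) = Pow(Add(S, Rational(-49, 9)), -1) = Pow(Add(Rational(-49, 9), S), -1))
Mul(Add(Function('G')(-10), -76), Function('k')(0)) = Mul(Add(-10, -76), Mul(9, Pow(Add(-49, Mul(9, 0)), -1))) = Mul(-86, Mul(9, Pow(Add(-49, 0), -1))) = Mul(-86, Mul(9, Pow(-49, -1))) = Mul(-86, Mul(9, Rational(-1, 49))) = Mul(-86, Rational(-9, 49)) = Rational(774, 49)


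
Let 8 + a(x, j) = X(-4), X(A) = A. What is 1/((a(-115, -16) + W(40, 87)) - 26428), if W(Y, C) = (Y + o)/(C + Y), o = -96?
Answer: -127/3357936 ≈ -3.7821e-5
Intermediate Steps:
W(Y, C) = (-96 + Y)/(C + Y) (W(Y, C) = (Y - 96)/(C + Y) = (-96 + Y)/(C + Y))
a(x, j) = -12 (a(x, j) = -8 - 4 = -12)
1/((a(-115, -16) + W(40, 87)) - 26428) = 1/((-12 + (-96 + 40)/(87 + 40)) - 26428) = 1/((-12 - 56/127) - 26428) = 1/(-1580/127 - 26428) = 1/(-3357936/127) = -127/3357936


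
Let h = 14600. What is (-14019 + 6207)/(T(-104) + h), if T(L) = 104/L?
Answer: -7812/14599 ≈ -0.53510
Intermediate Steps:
(-14019 + 6207)/(T(-104) + h) = (-14019 + 6207)/(104/(-104) + 14600) = -7812/(104*(-1/104) + 14600) = -7812/(-1 + 14600) = -7812/14599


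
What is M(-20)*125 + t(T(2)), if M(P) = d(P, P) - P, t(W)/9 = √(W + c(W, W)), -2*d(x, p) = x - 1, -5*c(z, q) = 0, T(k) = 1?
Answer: 7643/2 ≈ 3821.5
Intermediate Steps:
c(z, q) = 0 (c(z, q) = -⅕*0 = 0)
d(x, p) = ½ - x/2 (d(x, p) = -(x - 1)/2 = -(-1 + x)/2 = ½ - x/2)
t(W) = 9*√W (t(W) = 9*√(W + 0) = 9*√W)
M(P) = ½ - 3*P/2 (M(P) = (½ - P/2) - P = ½ - 3*P/2)
M(-20)*125 + t(T(2)) = (½ - 3/2*(-20))*125 + 9*√1 = (½ + 30)*125 + 9*1 = (61/2)*125 + 9 = 7625/2 + 9 = 7643/2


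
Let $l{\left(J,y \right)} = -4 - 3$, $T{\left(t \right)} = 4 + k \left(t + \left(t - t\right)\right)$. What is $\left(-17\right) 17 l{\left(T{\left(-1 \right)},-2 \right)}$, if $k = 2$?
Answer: $2023$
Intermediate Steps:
$T{\left(t \right)} = 4 + 2 t$ ($T{\left(t \right)} = 4 + 2 \left(t + \left(t - t\right)\right) = 4 + 2 \left(t + 0\right) = 4 + 2 t$)
$l{\left(J,y \right)} = -7$
$\left(-17\right) 17 l{\left(T{\left(-1 \right)},-2 \right)} = \left(-17\right) 17 \left(-7\right) = \left(-289\right) \left(-7\right) = 2023$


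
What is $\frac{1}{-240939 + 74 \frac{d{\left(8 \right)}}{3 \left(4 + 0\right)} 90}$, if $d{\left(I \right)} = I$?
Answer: $- \frac{1}{236499} \approx -4.2284 \cdot 10^{-6}$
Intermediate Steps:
$\frac{1}{-240939 + 74 \frac{d{\left(8 \right)}}{3 \left(4 + 0\right)} 90} = \frac{1}{-240939 + 74 \frac{8}{3 \left(4 + 0\right)} 90} = \frac{1}{-240939 + 74 \frac{8}{3 \cdot 4} \cdot 90} = \frac{1}{-240939 + 74 \cdot \frac{8}{12} \cdot 90} = \frac{1}{-240939 + 74 \cdot 8 \cdot \frac{1}{12} \cdot 90} = \frac{1}{-240939 + 74 \cdot \frac{2}{3} \cdot 90} = \frac{1}{-240939 + \frac{148}{3} \cdot 90} = \frac{1}{-240939 + 4440} = \frac{1}{-236499} = - \frac{1}{236499}$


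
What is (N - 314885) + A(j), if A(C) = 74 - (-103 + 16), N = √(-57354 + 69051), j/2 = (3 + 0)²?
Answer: -314724 + √11697 ≈ -3.1462e+5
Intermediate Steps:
j = 18 (j = 2*(3 + 0)² = 2*3² = 2*9 = 18)
N = √11697 ≈ 108.15
A(C) = 161 (A(C) = 74 - 1*(-87) = 74 + 87 = 161)
(N - 314885) + A(j) = (√11697 - 314885) + 161 = (-314885 + √11697) + 161 = -314724 + √11697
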